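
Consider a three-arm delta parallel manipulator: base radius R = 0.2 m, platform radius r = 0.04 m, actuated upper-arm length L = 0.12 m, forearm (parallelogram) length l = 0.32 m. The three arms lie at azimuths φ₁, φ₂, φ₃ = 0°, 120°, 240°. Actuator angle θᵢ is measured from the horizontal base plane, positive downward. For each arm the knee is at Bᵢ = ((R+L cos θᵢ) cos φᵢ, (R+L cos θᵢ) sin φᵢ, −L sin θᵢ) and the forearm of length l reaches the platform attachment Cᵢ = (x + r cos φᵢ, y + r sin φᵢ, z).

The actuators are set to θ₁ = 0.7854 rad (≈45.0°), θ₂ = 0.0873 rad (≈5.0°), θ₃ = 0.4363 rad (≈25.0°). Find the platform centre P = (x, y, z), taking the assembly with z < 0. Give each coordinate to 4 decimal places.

centre 1 = (0.2449·cos0.0°, 0.2449·sin0.0°, -0.0849) = (0.2449, 0.0000, -0.0849)
arm 2 at φ=120.0°: ρ2 = 0.2795;  centre 2 = (-0.1398, 0.2421, -0.0105)
arm 3 at φ=240.0°: ρ3 = 0.2688;  centre 3 = (-0.1344, -0.2328, -0.0507)
eliminate P² terms by subtracting sphere 1 from 2 and 3
linear system: -0.7692x+0.4842y = 0.0111−0.1488z; -0.7585x+-0.4655y = 0.0076−0.0683z
Cramer: x(z) = -0.0122+0.1411z;  y(z) = 0.0035-0.0832z
quadratic in z: (1.0268)z²+(0.0966)z+(-0.0291)=0, √Δ=0.3589 → z ∈ {-0.2218, 0.1277}; z = -0.2218 (taking z<0)
x = -0.0435, y = 0.0219

(-0.0435, 0.0219, -0.2218)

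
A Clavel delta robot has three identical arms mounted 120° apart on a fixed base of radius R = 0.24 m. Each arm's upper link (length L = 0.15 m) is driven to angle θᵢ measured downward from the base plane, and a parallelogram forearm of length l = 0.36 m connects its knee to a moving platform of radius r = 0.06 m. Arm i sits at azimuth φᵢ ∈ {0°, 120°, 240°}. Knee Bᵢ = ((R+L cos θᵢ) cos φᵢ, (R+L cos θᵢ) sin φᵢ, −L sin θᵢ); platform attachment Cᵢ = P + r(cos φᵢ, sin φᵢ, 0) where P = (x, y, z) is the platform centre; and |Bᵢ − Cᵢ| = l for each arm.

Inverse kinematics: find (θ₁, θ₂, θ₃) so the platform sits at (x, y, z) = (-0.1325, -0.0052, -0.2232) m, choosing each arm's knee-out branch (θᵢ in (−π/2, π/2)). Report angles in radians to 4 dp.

arm 1 (φ=0.0°): x'=-0.1325, y'=-0.0052
  A=0.3125, B=-0.2232, C=(l²−L²−A²−y'²−z²)/(2L)=-0.1347
  γ=atan2(-0.2232,0.3125)=-0.6202;  ψ=arccos(-0.3507)=1.9291;  θ1=γ+ψ≈1.3089
arm 2 (φ=120.0°): x'=0.0617, y'=0.1173
  e−x'=0.1183;  (l²−L²−(e−x')²−y'²−z²)/2L = 0.0984
  γ=atan2(-0.2232,0.1183)=-1.0836;  ψ=arccos(0.3897)=1.1705;  θ2=γ+ψ≈0.0869
arm 3 (φ=240.0°): x'=0.0708, y'=-0.1121
  e−x'=0.1092;  (l²−L²−(e−x')²−y'²−z²)/2L = 0.1092
  √(A²+B²)=0.2485;  θ3 = -1.1156+1.1157 ≈ 0.0001

θ₁ = 1.3089, θ₂ = 0.0869, θ₃ = 0.0001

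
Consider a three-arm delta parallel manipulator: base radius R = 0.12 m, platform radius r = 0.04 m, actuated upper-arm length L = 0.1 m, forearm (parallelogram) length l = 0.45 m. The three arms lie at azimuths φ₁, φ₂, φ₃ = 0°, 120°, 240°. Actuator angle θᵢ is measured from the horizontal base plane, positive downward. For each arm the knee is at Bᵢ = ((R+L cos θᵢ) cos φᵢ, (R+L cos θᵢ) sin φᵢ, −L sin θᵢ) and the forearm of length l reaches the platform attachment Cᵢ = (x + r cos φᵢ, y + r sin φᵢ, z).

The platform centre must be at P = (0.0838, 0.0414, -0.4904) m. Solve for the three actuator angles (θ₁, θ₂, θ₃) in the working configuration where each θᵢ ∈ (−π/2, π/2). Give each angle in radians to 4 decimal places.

θ₁ = 0.5239, θ₂ = 0.8730, θ₃ = 1.1346

arm 1 (φ=0.0°): x'=0.0838, y'=0.0414
  A=-0.0038, B=-0.4904, C=(l²−L²−A²−y'²−z²)/(2L)=-0.2486
  √(A²+B²)=0.4904;  θ1 = -1.5785+2.1024 ≈ 0.5239
arm 2 (φ=120.0°): x'=-0.0060, y'=-0.0933
  A=0.0860, B=-0.4904, C=(l²−L²−A²−y'²−z²)/(2L)=-0.3205
  √(A²+B²)=0.4979;  θ2 = -1.3971+2.2701 ≈ 0.8730
rotate P by −φ3: (-0.0778, 0.0519, -0.4904)
  e−x'=0.1578;  (l²−L²−(e−x')²−y'²−z²)/2L = -0.3778
  θ3 = atan2(B,A) + arccos(C/0.5151) = 1.1346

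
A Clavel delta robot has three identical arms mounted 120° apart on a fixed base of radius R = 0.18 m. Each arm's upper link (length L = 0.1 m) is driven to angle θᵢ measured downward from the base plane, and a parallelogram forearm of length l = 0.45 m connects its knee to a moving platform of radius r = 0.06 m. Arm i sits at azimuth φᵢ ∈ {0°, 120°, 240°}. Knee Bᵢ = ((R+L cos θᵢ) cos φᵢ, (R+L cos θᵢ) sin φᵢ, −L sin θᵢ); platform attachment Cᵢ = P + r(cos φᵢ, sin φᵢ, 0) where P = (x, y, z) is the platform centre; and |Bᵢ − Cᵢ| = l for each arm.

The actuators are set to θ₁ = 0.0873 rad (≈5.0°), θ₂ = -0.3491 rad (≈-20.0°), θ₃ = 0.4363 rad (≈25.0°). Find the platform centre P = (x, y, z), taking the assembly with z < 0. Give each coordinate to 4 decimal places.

(-0.0026, 0.0824, -0.3913)

φ1=0.0°: virtual centre (0.2196, 0.0000, -0.0087), radius l
centre 2 = (0.2140·cos120.0°, 0.2140·sin120.0°, 0.0342) = (-0.1070, 0.1853, 0.0342)
centre 3 = (0.2106·cos240.0°, 0.2106·sin240.0°, -0.0423) = (-0.1053, -0.1824, -0.0423)
subtract pairs → two planes through P
plane₁₂: -0.6532x+0.3706y+0.0858z = -0.0014
Cramer: x(z) = 0.0027+0.0135z;  y(z) = 0.0011-0.2079z
quadratic in z: (1.0434)z²+(0.0111)z+(-0.1554)=0, √Δ=0.8053 → z ∈ {-0.3913, 0.3806}; z = -0.3913 (taking z<0)
x = -0.0026, y = 0.0824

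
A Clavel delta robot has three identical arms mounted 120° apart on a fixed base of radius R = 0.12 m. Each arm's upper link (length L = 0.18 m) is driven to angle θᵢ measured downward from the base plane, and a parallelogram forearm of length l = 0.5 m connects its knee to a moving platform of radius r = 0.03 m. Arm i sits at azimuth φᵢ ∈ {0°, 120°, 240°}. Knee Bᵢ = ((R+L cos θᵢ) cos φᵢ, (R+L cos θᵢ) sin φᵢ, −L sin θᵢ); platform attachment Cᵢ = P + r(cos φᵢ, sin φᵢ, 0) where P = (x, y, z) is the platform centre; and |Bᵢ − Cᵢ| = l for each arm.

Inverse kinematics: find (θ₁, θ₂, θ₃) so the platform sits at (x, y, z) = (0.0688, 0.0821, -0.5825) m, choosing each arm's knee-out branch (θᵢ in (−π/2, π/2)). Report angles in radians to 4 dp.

θ₁ = 0.6978, θ₂ = 0.7852, θ₃ = 1.1342

arm 1 (φ=0.0°): x'=0.0688, y'=0.0821
  A=0.0212, B=-0.5825, C=(l²−L²−A²−y'²−z²)/(2L)=-0.3580
  θ1 = atan2(B,A) + arccos(C/0.5829) = 0.6978
φ2=120.0° → target in arm frame (0.0367, -0.1006)
  A=0.0533, B=-0.5825, C=(l²−L²−A²−y'²−z²)/(2L)=-0.3741
  γ=atan2(-0.5825,0.0533)=-1.4795;  ψ=arccos(-0.6396)=2.2647;  θ2=γ+ψ≈0.7852
arm 3 (φ=240.0°): x'=-0.1055, y'=0.0185
  A cos θ + B sin θ = C:  0.1955·cos θ + -0.5825·sin θ = -0.4452
  √(A²+B²)=0.6144;  θ3 = -1.2470+2.3812 ≈ 1.1342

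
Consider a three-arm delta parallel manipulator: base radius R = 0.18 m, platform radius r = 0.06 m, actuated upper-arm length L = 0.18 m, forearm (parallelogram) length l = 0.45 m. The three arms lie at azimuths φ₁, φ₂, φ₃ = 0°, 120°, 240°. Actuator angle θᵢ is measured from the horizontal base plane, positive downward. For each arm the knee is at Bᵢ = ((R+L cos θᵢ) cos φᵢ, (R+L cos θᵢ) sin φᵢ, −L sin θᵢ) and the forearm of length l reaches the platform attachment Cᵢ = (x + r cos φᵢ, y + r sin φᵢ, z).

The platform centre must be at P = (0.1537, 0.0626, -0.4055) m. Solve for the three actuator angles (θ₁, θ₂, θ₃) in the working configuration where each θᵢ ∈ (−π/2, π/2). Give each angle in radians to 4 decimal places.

φ1=0.0° → target in arm frame (0.1537, 0.0626)
  e−x'=-0.0337;  (l²−L²−(e−x')²−y'²−z²)/2L = 0.0017
  γ=atan2(-0.4055,-0.0337)=-1.6537;  ψ=arccos(0.0042)=1.5666;  θ1=γ+ψ≈-0.0871
rotate P by −φ2: (-0.0226, -0.1644, -0.4055)
  e−x'=0.1426;  (l²−L²−(e−x')²−y'²−z²)/2L = -0.1158
  θ2 = atan2(B,A) + arccos(C/0.4299) = 0.6111
φ3=240.0° → target in arm frame (-0.1311, 0.1018)
  A=0.2511, B=-0.4055, C=(l²−L²−A²−y'²−z²)/(2L)=-0.1881
  γ=atan2(-0.4055,0.2511)=-1.0164;  ψ=arccos(-0.3945)=1.9763;  θ3=γ+ψ≈0.9599

θ₁ = -0.0871, θ₂ = 0.6111, θ₃ = 0.9599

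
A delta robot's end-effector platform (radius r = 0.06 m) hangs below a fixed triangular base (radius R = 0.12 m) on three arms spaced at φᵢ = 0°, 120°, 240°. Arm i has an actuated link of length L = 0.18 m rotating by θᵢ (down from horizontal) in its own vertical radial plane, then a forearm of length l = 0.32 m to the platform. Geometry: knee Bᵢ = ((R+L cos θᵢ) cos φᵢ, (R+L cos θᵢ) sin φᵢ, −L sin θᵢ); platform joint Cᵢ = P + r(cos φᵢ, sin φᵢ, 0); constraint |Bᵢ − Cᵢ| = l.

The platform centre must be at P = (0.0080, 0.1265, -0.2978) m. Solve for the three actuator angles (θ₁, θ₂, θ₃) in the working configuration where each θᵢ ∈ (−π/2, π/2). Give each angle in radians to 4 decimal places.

φ1=0.0° → target in arm frame (0.0080, 0.1265)
  A=0.0520, B=-0.2978, C=(l²−L²−A²−y'²−z²)/(2L)=-0.1039
  √(A²+B²)=0.3023;  θ1 = -1.3979+1.9215 ≈ 0.5236
rotate P by −φ2: (0.1056, -0.0702, -0.2978)
  A=-0.0456, B=-0.2978, C=(l²−L²−A²−y'²−z²)/(2L)=-0.0713
  γ=atan2(-0.2978,-0.0456)=-1.7226;  ψ=arccos(-0.2368)=1.8099;  θ2=γ+ψ≈0.0873
rotate P by −φ3: (-0.1136, -0.0563, -0.2978)
  A=0.1736, B=-0.2978, C=(l²−L²−A²−y'²−z²)/(2L)=-0.1444
  γ=atan2(-0.2978,0.1736)=-1.0431;  ψ=arccos(-0.4189)=2.0030;  θ3=γ+ψ≈0.9599

θ₁ = 0.5236, θ₂ = 0.0873, θ₃ = 0.9599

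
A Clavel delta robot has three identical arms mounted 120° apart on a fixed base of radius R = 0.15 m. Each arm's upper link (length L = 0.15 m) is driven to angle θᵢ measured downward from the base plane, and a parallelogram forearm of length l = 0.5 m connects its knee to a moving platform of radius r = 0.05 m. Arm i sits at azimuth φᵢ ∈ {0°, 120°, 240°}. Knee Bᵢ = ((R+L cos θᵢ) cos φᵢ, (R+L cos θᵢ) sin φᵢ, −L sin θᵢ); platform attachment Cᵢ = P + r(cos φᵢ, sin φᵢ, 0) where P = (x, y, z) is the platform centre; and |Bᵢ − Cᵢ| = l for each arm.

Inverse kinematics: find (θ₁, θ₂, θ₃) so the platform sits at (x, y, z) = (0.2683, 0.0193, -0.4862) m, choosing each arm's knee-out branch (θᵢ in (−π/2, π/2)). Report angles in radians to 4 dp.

rotate P by −φ1: (0.2683, 0.0193, -0.4862)
  A=-0.1683, B=-0.4862, C=(l²−L²−A²−y'²−z²)/(2L)=-0.1253
  √(A²+B²)=0.5145;  θ1 = -1.9040+1.8168 ≈ -0.0872
φ2=120.0° → target in arm frame (-0.1174, -0.2420)
  e−x'=0.2174;  (l²−L²−(e−x')²−y'²−z²)/2L = -0.3824
  γ=atan2(-0.4862,0.2174)=-1.1503;  ψ=arccos(-0.7181)=2.3718;  θ2=γ+ψ≈1.2216
φ3=240.0° → target in arm frame (-0.1509, 0.2227)
  A cos θ + B sin θ = C:  0.2509·cos θ + -0.4862·sin θ = -0.4047
  √(A²+B²)=0.5471;  θ3 = -1.0945+2.4035 ≈ 1.3091

θ₁ = -0.0872, θ₂ = 1.2216, θ₃ = 1.3091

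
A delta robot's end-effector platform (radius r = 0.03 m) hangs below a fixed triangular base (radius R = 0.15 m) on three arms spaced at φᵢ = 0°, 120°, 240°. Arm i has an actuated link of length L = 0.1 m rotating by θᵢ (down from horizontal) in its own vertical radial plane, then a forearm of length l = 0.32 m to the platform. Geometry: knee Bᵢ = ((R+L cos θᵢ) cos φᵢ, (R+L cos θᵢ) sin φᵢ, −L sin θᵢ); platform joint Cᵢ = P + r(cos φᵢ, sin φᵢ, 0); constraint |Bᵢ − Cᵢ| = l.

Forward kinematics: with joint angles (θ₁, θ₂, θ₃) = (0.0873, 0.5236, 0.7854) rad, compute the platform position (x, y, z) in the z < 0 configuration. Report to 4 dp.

arm 1 at φ=0.0°: ρ1 = 0.2196;  O1 = (0.2196, 0.0000, -0.0087)
O2 = (0.2066·cos120.0°, 0.2066·sin120.0°, -0.0500) = (-0.1033, 0.1789, -0.0500)
φ3=240.0°: virtual centre (-0.0954, -0.1652, -0.0707), radius l
eliminate P² terms by subtracting sphere 1 from 2 and 3
plane₁₂: -0.6458x+0.3578y+-0.0826z = -0.0031
Cramer: x(z) = 0.0080-0.1633z;  y(z) = 0.0057-0.0640z
sphere 1 gives Az²+Bz+C=0 with A=1.0308, B=0.0858, C=-0.0575;  B²−4AC=0.2445;  roots -0.2815, 0.1982;  negative root z = -0.2815
x = 0.0540, y = 0.0237

(0.0540, 0.0237, -0.2815)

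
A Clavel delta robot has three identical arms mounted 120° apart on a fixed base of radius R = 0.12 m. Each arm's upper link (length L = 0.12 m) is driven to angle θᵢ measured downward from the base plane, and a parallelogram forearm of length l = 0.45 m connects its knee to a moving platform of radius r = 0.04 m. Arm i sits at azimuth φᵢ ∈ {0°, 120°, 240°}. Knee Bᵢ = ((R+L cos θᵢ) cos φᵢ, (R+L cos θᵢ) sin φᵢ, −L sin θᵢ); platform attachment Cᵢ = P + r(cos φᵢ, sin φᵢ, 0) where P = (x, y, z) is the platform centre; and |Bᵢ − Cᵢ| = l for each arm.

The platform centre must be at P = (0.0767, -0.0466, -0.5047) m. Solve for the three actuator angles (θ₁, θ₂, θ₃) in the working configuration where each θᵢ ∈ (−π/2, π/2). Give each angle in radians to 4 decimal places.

rotate P by −φ1: (0.0767, -0.0466, -0.5047)
  A=0.0033, B=-0.5047, C=(l²−L²−A²−y'²−z²)/(2L)=-0.2867
  γ=atan2(-0.5047,0.0033)=-1.5643;  ψ=arccos(-0.5680)=2.1749;  θ1=γ+ψ≈0.6106
φ2=120.0° → target in arm frame (-0.0787, -0.0431)
  A=0.1587, B=-0.5047, C=(l²−L²−A²−y'²−z²)/(2L)=-0.3903
  γ=atan2(-0.5047,0.1587)=-1.2661;  ψ=arccos(-0.7377)=2.4005;  θ2=γ+ψ≈1.1343
arm 3 (φ=240.0°): x'=0.0020, y'=0.0897
  A=0.0780, B=-0.5047, C=(l²−L²−A²−y'²−z²)/(2L)=-0.3365
  γ=atan2(-0.5047,0.0780)=-1.4175;  ψ=arccos(-0.6589)=2.2901;  θ3=γ+ψ≈0.8726

θ₁ = 0.6106, θ₂ = 1.1343, θ₃ = 0.8726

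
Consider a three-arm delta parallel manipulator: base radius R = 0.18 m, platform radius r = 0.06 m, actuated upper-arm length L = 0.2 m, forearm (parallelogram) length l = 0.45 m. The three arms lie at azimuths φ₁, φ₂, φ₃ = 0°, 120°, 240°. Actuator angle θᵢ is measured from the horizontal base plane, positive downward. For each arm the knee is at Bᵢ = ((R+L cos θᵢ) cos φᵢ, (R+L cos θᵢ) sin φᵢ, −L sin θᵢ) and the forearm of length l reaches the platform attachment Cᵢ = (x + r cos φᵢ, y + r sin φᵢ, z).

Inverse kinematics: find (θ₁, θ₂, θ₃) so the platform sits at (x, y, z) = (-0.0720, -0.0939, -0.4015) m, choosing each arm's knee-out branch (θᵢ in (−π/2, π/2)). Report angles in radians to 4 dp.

arm 1 (φ=0.0°): x'=-0.0720, y'=-0.0939
  A=0.1920, B=-0.4015, C=(l²−L²−A²−y'²−z²)/(2L)=-0.1110
  θ1 = atan2(B,A) + arccos(C/0.4450) = 0.6980
φ2=120.0° → target in arm frame (-0.0453, 0.1093)
  e−x'=0.1653;  (l²−L²−(e−x')²−y'²−z²)/2L = -0.0950
  γ=atan2(-0.4015,0.1653)=-1.1802;  ψ=arccos(-0.2187)=1.7913;  θ2=γ+ψ≈0.6111
rotate P by −φ3: (0.1173, -0.0154, -0.4015)
  e−x'=0.0027;  (l²−L²−(e−x')²−y'²−z²)/2L = 0.0026
  θ3 = atan2(B,A) + arccos(C/0.4015) = 0.0001

θ₁ = 0.6980, θ₂ = 0.6111, θ₃ = 0.0001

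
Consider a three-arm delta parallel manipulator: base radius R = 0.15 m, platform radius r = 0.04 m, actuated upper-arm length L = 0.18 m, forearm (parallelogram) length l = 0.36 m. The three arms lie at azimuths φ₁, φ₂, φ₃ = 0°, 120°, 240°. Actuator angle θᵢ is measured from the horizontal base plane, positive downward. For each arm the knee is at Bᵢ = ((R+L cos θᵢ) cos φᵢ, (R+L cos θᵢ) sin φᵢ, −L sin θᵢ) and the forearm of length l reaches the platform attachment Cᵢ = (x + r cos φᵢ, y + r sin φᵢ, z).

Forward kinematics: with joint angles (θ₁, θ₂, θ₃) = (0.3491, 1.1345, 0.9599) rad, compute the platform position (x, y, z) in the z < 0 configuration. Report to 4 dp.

(0.1186, -0.0307, -0.3823)

O1 = (0.2791·cos0.0°, 0.2791·sin0.0°, -0.0616) = (0.2791, 0.0000, -0.0616)
arm 2 at φ=120.0°: ρ2 = 0.1861;  O2 = (-0.0930, 0.1611, -0.1631)
φ3=240.0°: virtual centre (-0.1066, -0.1847, -0.1474), radius l
|O₂|²−|O₁|² = -0.0205;  |O₃|²−|O₁|² = -0.0145
[-0.7444 0.3223 -0.2031]·P = -0.0205;  [-0.7715 -0.3694 -0.1717]·P = -0.0145
Cramer: x(z) = 0.0234-0.2490z;  y(z) = -0.0096+0.0552z
quadratic in z: (1.0651)z²+(0.2495)z+(-0.0603)=0, √Δ=0.5649 → z ∈ {-0.3823, 0.1481}; z = -0.3823 (taking z<0)
x = 0.1186, y = -0.0307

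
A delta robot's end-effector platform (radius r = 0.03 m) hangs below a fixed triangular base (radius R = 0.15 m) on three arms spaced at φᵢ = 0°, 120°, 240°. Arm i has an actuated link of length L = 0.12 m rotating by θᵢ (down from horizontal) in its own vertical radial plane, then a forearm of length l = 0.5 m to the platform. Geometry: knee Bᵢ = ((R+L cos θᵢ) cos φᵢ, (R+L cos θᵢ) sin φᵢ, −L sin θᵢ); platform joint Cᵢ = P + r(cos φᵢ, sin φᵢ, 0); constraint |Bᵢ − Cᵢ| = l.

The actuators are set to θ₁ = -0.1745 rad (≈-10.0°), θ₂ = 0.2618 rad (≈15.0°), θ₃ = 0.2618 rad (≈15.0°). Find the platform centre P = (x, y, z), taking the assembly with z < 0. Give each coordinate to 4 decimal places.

(0.0661, 0.0000, -0.4486)

φ1=0.0°: virtual centre (0.2382, 0.0000, 0.0208), radius l
φ2=120.0°: virtual centre (-0.1180, 0.2043, -0.0311), radius l
φ3=240.0°: virtual centre (-0.1180, -0.2043, -0.0311), radius l
|S₂|²−|S₁|² = -0.0005;  |S₃|²−|S₁|² = -0.0005
linear system: -0.7123x+0.4086y = -0.0005−-0.1038z; -0.7123x+-0.4086y = -0.0005−-0.1038z
Cramer: x(z) = 0.0008-0.1457z;  y(z) = 0.0000+0.0000z
quadratic in z: (1.0212)z²+(0.0275)z+(-0.1932)=0, √Δ=0.8888 → z ∈ {-0.4486, 0.4217}; z = -0.4486 (taking z<0)
x = 0.0661, y = 0.0000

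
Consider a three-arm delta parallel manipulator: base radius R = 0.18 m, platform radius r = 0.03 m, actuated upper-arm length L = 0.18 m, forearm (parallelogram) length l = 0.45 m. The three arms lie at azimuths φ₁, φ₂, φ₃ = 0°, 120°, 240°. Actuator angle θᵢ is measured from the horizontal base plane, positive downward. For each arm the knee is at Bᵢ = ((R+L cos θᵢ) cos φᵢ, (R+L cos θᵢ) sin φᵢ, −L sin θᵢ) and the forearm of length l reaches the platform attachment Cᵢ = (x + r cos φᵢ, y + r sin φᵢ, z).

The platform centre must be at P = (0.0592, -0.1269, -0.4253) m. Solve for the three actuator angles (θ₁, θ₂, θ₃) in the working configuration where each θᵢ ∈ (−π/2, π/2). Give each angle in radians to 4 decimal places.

φ1=0.0° → target in arm frame (0.0592, -0.1269)
  A cos θ + B sin θ = C:  0.0908·cos θ + -0.4253·sin θ = -0.0976
  γ=atan2(-0.4253,0.0908)=-1.3605;  ψ=arccos(-0.2244)=1.7971;  θ1=γ+ψ≈0.4366
arm 2 (φ=120.0°): x'=-0.1395, y'=0.0122
  A cos θ + B sin θ = C:  0.2895·cos θ + -0.4253·sin θ = -0.2632
  √(A²+B²)=0.5145;  θ2 = -0.9731+2.1077 ≈ 1.1346
arm 3 (φ=240.0°): x'=0.0803, y'=0.1147
  e−x'=0.0697;  (l²−L²−(e−x')²−y'²−z²)/2L = -0.0800
  γ=atan2(-0.4253,0.0697)=-1.4084;  ψ=arccos(-0.1856)=1.7575;  θ3=γ+ψ≈0.3491

θ₁ = 0.4366, θ₂ = 1.1346, θ₃ = 0.3491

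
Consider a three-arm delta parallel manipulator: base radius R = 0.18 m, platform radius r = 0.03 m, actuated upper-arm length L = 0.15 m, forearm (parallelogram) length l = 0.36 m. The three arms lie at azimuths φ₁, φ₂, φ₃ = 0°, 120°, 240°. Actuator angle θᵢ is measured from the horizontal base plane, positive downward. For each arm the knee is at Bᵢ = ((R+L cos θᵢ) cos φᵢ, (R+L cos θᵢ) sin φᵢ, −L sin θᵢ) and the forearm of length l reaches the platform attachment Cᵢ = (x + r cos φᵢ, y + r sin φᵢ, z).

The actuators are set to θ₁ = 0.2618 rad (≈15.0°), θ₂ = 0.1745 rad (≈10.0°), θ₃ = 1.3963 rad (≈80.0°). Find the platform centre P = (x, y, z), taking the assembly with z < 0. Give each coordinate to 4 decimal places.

(0.0719, 0.1396, -0.2846)

φ1=0.0°: virtual centre (0.2949, 0.0000, -0.0388), radius l
S2 = (0.2977·cos120.0°, 0.2977·sin120.0°, -0.0260) = (-0.1489, 0.2578, -0.0260)
S3 = (0.1760·cos240.0°, 0.1760·sin240.0°, -0.1477) = (-0.0880, -0.1525, -0.1477)
|S₂|²−|S₁|² = 0.0008;  |S₃|²−|S₁|² = -0.0357
linear system: -0.8875x+0.5157y = 0.0008−0.0256z; -0.7658x+-0.3049y = -0.0357−-0.2178z
Cramer: x(z) = 0.0272-0.1570z;  y(z) = 0.0485-0.3199z
into |P−S₁|² = l²: 1.1270z² + 0.1307z + -0.0541 = 0;  Δ = 0.2610;  z = -0.2846 or 0.1687 → z<0 root = -0.2846
x = 0.0719, y = 0.1396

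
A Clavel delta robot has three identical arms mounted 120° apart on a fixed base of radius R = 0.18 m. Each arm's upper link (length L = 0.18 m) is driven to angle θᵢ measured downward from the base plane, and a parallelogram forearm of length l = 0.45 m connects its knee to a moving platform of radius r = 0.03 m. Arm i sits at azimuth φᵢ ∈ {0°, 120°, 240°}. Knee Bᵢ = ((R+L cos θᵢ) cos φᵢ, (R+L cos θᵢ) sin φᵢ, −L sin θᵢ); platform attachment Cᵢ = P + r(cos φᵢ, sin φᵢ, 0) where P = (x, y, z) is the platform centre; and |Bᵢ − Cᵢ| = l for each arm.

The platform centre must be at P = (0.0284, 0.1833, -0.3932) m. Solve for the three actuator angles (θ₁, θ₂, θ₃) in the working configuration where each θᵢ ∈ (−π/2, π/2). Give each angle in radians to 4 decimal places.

arm 1 (φ=0.0°): x'=0.0284, y'=0.1833
  e−x'=0.1216;  (l²−L²−(e−x')²−y'²−z²)/2L = -0.0914
  γ=atan2(-0.3932,0.1216)=-1.2709;  ψ=arccos(-0.2220)=1.7947;  θ1=γ+ψ≈0.5238
arm 2 (φ=120.0°): x'=0.1445, y'=-0.1162
  A=0.0055, B=-0.3932, C=(l²−L²−A²−y'²−z²)/(2L)=0.0054
  θ2 = atan2(B,A) + arccos(C/0.3932) = 0.0001
φ3=240.0° → target in arm frame (-0.1729, -0.0671)
  e−x'=0.3229;  (l²−L²−(e−x')²−y'²−z²)/2L = -0.2592
  θ3 = atan2(B,A) + arccos(C/0.5088) = 1.2220

θ₁ = 0.5238, θ₂ = 0.0001, θ₃ = 1.2220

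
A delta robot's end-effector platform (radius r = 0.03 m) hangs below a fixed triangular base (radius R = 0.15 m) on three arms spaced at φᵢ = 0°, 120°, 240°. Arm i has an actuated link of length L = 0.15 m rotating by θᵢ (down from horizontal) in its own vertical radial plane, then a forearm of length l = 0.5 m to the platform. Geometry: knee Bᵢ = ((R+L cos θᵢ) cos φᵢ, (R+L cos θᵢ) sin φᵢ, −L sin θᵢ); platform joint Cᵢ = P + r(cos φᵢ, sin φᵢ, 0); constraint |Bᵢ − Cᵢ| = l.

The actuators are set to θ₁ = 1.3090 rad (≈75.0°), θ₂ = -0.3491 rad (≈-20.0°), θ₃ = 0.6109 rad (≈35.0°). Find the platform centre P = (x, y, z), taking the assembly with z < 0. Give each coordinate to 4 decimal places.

O1 = (0.1588·cos0.0°, 0.1588·sin0.0°, -0.1449) = (0.1588, 0.0000, -0.1449)
O2 = (0.2610·cos120.0°, 0.2610·sin120.0°, 0.0513) = (-0.1305, 0.2260, 0.0513)
O3 = (0.2429·cos240.0°, 0.2429·sin240.0°, -0.0860) = (-0.1214, -0.2103, -0.0860)
subtract pairs → two planes through P
[-0.5786 0.4520 0.3924]·P = 0.0245;  [-0.5605 -0.4207 0.1177]·P = 0.0202
det = 0.4967;  x = -0.0391+0.4394z,  y = 0.0042+-0.3057z
quadratic in z: (1.2865)z²+(0.1133)z+(-0.1898)=0, √Δ=0.9948 → z ∈ {-0.4307, 0.3426}; z = -0.4307 (taking z<0)
x = -0.2283, y = 0.1358

(-0.2283, 0.1358, -0.4307)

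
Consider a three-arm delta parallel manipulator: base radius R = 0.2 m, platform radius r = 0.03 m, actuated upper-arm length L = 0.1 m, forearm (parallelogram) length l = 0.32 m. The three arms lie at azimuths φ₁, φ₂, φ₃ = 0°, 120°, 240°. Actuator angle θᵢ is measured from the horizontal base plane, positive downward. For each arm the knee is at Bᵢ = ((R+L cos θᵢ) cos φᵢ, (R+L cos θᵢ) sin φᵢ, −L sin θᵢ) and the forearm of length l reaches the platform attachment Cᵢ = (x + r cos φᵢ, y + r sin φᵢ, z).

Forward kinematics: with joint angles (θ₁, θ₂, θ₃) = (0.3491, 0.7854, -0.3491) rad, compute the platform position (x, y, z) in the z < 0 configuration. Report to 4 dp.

centre 1 = (0.2640·cos0.0°, 0.2640·sin0.0°, -0.0342) = (0.2640, 0.0000, -0.0342)
centre 2 = (0.2407·cos120.0°, 0.2407·sin120.0°, -0.0707) = (-0.1204, 0.2085, -0.0707)
arm 3 at φ=240.0°: (R−r)+L cos θ3 = 0.2640;  centre 3 = (-0.1320, -0.2286, 0.0342)
eliminate P² terms by subtracting sphere 1 from 2 and 3
[-0.7686 0.4169 -0.0730]·P = -0.0079;  [-0.7919 -0.4572 0.1368]·P = 0.0000
Cramer: x(z) = 0.0053+0.0347z;  y(z) = -0.0092+0.2391z
quadratic in z: (1.0584)z²+(0.0461)z+(-0.0342)=0, √Δ=0.3835 → z ∈ {-0.2029, 0.1594}; z = -0.2029 (taking z<0)
x = -0.0017, y = -0.0577

(-0.0017, -0.0577, -0.2029)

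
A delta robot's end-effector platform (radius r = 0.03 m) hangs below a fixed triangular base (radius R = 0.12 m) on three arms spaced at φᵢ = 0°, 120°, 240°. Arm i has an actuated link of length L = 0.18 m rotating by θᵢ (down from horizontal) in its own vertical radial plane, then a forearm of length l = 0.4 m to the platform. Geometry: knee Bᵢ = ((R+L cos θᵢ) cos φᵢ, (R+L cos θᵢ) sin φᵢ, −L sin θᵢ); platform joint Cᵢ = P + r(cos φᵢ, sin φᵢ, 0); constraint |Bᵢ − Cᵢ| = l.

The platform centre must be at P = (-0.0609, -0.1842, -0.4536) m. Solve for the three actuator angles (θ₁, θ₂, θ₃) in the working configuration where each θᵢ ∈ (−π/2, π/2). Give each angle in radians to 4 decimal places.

θ₁ = 1.2216, θ₂ = 1.3963, θ₃ = 0.3493

φ1=0.0° → target in arm frame (-0.0609, -0.1842)
  A cos θ + B sin θ = C:  0.1509·cos θ + -0.4536·sin θ = -0.3746
  √(A²+B²)=0.4780;  θ1 = -1.2496+2.4712 ≈ 1.2216
φ2=120.0° → target in arm frame (-0.1291, 0.1448)
  A=0.2191, B=-0.4536, C=(l²−L²−A²−y'²−z²)/(2L)=-0.4087
  γ=atan2(-0.4536,0.2191)=-1.1209;  ψ=arccos(-0.8113)=2.5172;  θ2=γ+ψ≈1.3963
φ3=240.0° → target in arm frame (0.1900, 0.0394)
  e−x'=-0.1000;  (l²−L²−(e−x')²−y'²−z²)/2L = -0.2492
  √(A²+B²)=0.4645;  θ3 = -1.7877+2.1370 ≈ 0.3493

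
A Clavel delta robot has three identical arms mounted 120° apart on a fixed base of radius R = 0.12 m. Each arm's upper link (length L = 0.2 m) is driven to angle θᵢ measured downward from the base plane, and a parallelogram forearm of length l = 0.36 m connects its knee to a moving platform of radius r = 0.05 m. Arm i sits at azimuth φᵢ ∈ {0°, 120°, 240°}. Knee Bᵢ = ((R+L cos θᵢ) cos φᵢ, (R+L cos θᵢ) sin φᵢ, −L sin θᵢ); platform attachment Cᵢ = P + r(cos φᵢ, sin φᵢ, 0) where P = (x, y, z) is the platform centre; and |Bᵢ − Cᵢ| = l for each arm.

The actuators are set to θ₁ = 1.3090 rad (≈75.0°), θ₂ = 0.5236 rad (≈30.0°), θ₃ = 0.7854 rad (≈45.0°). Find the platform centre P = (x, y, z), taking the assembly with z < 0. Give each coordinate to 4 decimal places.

(-0.1571, 0.0431, -0.4167)

arm 1 at φ=0.0°: ρ1 = 0.1218;  centre 1 = (0.1218, 0.0000, -0.1932)
arm 2 at φ=120.0°: ρ2 = 0.2432;  centre 2 = (-0.1216, 0.2106, -0.1000)
arm 3 at φ=240.0°: ρ3 = 0.2114;  centre 3 = (-0.1057, -0.1831, -0.1414)
subtract pairs → two planes through P
plane₁₂: -0.4867x+0.4212y+0.1864z = 0.0170
Cramer: x(z) = -0.0311+0.3024z;  y(z) = 0.0044-0.0930z
quadratic in z: (1.1001)z²+(0.2931)z+(-0.0689)=0, √Δ=0.6237 → z ∈ {-0.4167, 0.1503}; z = -0.4167 (taking z<0)
x = -0.1571, y = 0.0431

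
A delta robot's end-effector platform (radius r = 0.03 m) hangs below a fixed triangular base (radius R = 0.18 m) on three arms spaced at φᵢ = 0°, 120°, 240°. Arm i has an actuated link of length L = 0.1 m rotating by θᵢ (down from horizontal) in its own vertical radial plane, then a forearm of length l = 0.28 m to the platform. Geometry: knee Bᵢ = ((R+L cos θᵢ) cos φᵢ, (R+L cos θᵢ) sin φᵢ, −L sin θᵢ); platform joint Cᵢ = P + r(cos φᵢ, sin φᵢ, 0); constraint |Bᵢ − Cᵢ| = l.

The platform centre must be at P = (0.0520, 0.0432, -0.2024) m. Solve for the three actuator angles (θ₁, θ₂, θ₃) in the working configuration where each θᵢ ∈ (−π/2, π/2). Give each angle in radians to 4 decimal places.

θ₁ = 0.0881, θ₂ = 0.5231, θ₃ = 1.1347

rotate P by −φ1: (0.0520, 0.0432, -0.2024)
  A=0.0980, B=-0.2024, C=(l²−L²−A²−y'²−z²)/(2L)=0.0798
  √(A²+B²)=0.2249;  θ1 = -1.1199+1.2079 ≈ 0.0881
φ2=120.0° → target in arm frame (0.0114, -0.0666)
  A=0.1386, B=-0.2024, C=(l²−L²−A²−y'²−z²)/(2L)=0.0189
  √(A²+B²)=0.2453;  θ2 = -0.9704+1.4935 ≈ 0.5231
arm 3 (φ=240.0°): x'=-0.0634, y'=0.0234
  A=0.2134, B=-0.2024, C=(l²−L²−A²−y'²−z²)/(2L)=-0.0933
  √(A²+B²)=0.2941;  θ3 = -0.7589+1.8936 ≈ 1.1347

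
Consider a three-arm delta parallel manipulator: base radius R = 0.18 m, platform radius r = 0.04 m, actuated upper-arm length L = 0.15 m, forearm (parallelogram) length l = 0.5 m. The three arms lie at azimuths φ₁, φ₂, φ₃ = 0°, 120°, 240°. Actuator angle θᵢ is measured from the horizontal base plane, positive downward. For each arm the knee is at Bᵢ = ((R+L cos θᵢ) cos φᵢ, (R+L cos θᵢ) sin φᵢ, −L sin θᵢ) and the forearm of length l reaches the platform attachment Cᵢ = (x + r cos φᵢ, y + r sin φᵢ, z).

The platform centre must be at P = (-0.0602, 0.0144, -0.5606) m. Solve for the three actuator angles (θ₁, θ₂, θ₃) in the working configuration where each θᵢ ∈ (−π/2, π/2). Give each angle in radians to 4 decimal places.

θ₁ = 1.1346, θ₂ = 0.7856, θ₃ = 0.8729

φ1=0.0° → target in arm frame (-0.0602, 0.0144)
  e−x'=0.2002;  (l²−L²−(e−x')²−y'²−z²)/2L = -0.4235
  γ=atan2(-0.5606,0.2002)=-1.2278;  ψ=arccos(-0.7115)=2.3624;  θ1=γ+ψ≈1.1346
arm 2 (φ=120.0°): x'=0.0426, y'=0.0449
  A=0.0974, B=-0.5606, C=(l²−L²−A²−y'²−z²)/(2L)=-0.3276
  √(A²+B²)=0.5690;  θ2 = -1.3987+2.1843 ≈ 0.7856
rotate P by −φ3: (0.0176, -0.0593, -0.5606)
  e−x'=0.1224;  (l²−L²−(e−x')²−y'²−z²)/2L = -0.3509
  √(A²+B²)=0.5738;  θ3 = -1.3559+2.2288 ≈ 0.8729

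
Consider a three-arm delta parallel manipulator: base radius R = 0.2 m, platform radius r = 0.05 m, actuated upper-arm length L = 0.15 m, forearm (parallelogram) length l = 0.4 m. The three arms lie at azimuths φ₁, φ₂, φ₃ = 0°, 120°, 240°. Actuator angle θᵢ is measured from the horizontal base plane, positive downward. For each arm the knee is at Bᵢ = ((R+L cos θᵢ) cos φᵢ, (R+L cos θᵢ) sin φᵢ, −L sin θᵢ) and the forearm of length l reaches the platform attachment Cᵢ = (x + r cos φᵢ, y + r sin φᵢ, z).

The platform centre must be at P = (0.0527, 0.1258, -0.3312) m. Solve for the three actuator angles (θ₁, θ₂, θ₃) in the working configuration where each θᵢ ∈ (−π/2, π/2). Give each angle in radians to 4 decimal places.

θ₁ = 0.2615, θ₂ = 0.0873, θ₃ = 1.1345

φ1=0.0° → target in arm frame (0.0527, 0.1258)
  e−x'=0.0973;  (l²−L²−(e−x')²−y'²−z²)/2L = 0.0084
  √(A²+B²)=0.3452;  θ1 = -1.2851+1.5465 ≈ 0.2615
rotate P by −φ2: (0.0826, -0.1085, -0.3312)
  A cos θ + B sin θ = C:  0.0674·cos θ + -0.3312·sin θ = 0.0383
  √(A²+B²)=0.3380;  θ2 = -1.3700+1.4573 ≈ 0.0873
rotate P by −φ3: (-0.1353, -0.0173, -0.3312)
  e−x'=0.2853;  (l²−L²−(e−x')²−y'²−z²)/2L = -0.1796
  θ3 = atan2(B,A) + arccos(C/0.4371) = 1.1345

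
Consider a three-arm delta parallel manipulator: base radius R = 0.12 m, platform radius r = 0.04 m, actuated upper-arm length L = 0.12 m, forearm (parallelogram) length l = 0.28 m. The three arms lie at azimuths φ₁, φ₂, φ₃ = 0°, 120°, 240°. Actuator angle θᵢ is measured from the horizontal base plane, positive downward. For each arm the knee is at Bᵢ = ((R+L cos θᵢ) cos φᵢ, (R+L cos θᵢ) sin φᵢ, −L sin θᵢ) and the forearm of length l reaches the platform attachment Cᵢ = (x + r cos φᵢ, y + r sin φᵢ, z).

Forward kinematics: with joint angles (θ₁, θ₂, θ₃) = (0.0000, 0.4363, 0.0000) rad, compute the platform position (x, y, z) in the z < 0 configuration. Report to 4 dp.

S1 = (0.2000·cos0.0°, 0.2000·sin0.0°, 0.0000) = (0.2000, 0.0000, 0.0000)
φ2=120.0°: virtual centre (-0.0944, 0.1635, -0.0507), radius l
φ3=240.0°: virtual centre (-0.1000, -0.1732, 0.0000), radius l
eliminate P² terms by subtracting sphere 1 from 2 and 3
linear system: -0.5888x+0.3269y = -0.0018−-0.1014z; -0.6000x+-0.3464y = 0.0000−0.0000z
Cramer: x(z) = 0.0016-0.0878z;  y(z) = -0.0027+0.1521z
into |P−S₁|² = l²: 1.0308z² + 0.0340z + -0.0390 = 0;  Δ = 0.1620;  z = -0.2117 or 0.1787 → z<0 root = -0.2117
x = 0.0202, y = -0.0349

(0.0202, -0.0349, -0.2117)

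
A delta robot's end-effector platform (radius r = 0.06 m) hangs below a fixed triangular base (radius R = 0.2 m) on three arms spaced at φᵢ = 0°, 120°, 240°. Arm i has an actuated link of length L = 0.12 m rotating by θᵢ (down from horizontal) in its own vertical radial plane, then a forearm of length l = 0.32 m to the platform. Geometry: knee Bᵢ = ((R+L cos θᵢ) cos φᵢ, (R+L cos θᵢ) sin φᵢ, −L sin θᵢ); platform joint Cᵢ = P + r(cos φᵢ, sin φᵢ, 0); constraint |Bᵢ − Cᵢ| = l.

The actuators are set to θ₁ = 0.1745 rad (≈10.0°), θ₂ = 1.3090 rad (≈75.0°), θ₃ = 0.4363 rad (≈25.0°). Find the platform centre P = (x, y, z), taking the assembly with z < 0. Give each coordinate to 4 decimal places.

arm 1 at φ=0.0°: (R−r)+L cos θ1 = 0.2582;  S1 = (0.2582, 0.0000, -0.0208)
arm 2 at φ=120.0°: (R−r)+L cos θ2 = 0.1711;  S2 = (-0.0855, 0.1481, -0.1159)
arm 3 at φ=240.0°: (R−r)+L cos θ3 = 0.2488;  S3 = (-0.1244, -0.2154, -0.0507)
subtract pairs → two planes through P
linear system: -0.6874x+0.2963y = -0.0244−-0.1902z; -0.7651x+-0.4309y = -0.0026−-0.0598z
Cramer: x(z) = 0.0216-0.1906z;  y(z) = -0.0322+0.1997z
sphere 1 gives Az²+Bz+C=0 with A=1.0762, B=0.1190, C=-0.0450;  B²−4AC=0.2077;  roots -0.2670, 0.1565;  negative root z = -0.2670
x = 0.0725, y = -0.0855

(0.0725, -0.0855, -0.2670)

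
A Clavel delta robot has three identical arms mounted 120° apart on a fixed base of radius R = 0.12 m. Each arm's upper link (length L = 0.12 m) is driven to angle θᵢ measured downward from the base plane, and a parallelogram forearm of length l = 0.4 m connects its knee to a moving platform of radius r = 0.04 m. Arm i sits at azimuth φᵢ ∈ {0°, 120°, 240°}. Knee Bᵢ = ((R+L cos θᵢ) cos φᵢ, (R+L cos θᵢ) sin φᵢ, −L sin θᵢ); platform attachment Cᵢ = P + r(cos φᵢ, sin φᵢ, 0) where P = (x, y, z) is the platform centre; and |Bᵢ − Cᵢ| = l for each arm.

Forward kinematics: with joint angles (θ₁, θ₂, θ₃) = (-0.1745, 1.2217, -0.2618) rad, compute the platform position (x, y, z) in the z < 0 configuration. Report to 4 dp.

φ1=0.0°: virtual centre (0.1982, 0.0000, 0.0208), radius l
φ2=120.0°: virtual centre (-0.0605, 0.1048, -0.1128), radius l
S3 = (0.1959·cos240.0°, 0.1959·sin240.0°, 0.0311) = (-0.0980, -0.1697, 0.0311)
subtract pairs → two planes through P
linear system: -0.5174x+0.2097y = -0.0123−-0.2672z; -0.5923x+-0.3393y = -0.0004−0.0204z
Cramer: x(z) = 0.0142-0.2882z;  y(z) = -0.0238+0.5632z
quadratic in z: (1.4003)z²+(0.0376)z+(-0.1252)=0, √Δ=0.8381 → z ∈ {-0.3127, 0.2858}; z = -0.3127 (taking z<0)
x = 0.1043, y = -0.1999

(0.1043, -0.1999, -0.3127)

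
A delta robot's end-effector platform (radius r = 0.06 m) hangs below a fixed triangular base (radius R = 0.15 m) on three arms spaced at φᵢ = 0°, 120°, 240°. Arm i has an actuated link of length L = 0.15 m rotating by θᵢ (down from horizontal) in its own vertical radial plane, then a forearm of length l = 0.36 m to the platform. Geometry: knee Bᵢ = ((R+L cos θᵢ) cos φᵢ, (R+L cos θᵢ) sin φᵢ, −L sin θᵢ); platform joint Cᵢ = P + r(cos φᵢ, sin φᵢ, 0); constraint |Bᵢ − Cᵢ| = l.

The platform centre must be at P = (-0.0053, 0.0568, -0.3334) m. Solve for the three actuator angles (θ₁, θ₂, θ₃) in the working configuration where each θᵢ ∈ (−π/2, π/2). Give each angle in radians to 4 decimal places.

θ₁ = 0.4364, θ₂ = 0.1744, θ₃ = 0.6106

rotate P by −φ1: (-0.0053, 0.0568, -0.3334)
  e−x'=0.0953;  (l²−L²−(e−x')²−y'²−z²)/2L = -0.0545
  √(A²+B²)=0.3468;  θ1 = -1.2924+1.7288 ≈ 0.4364
arm 2 (φ=120.0°): x'=0.0518, y'=-0.0238
  A=0.0382, B=-0.3334, C=(l²−L²−A²−y'²−z²)/(2L)=-0.0203
  θ2 = atan2(B,A) + arccos(C/0.3356) = 0.1744
φ3=240.0° → target in arm frame (-0.0465, -0.0330)
  A=0.1365, B=-0.3334, C=(l²−L²−A²−y'²−z²)/(2L)=-0.0793
  γ=atan2(-0.3334,0.1365)=-1.1821;  ψ=arccos(-0.2201)=1.7927;  θ3=γ+ψ≈0.6106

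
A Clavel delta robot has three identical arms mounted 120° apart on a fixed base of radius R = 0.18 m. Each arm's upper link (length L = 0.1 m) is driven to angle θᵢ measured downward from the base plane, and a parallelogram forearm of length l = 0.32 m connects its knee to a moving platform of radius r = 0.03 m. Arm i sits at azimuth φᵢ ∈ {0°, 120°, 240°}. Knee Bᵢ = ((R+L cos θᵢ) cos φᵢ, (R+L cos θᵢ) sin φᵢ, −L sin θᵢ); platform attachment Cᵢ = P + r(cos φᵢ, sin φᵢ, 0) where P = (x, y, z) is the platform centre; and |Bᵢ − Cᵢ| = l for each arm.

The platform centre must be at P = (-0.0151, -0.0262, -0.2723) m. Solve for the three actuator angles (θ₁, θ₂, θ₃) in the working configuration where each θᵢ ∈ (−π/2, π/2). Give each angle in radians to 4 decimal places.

θ₁ = 0.6978, θ₂ = 0.6981, θ₃ = 0.3486

arm 1 (φ=0.0°): x'=-0.0151, y'=-0.0262
  A=0.1651, B=-0.2723, C=(l²−L²−A²−y'²−z²)/(2L)=-0.0485
  √(A²+B²)=0.3184;  θ1 = -1.0257+1.7236 ≈ 0.6978
φ2=120.0° → target in arm frame (-0.0151, 0.0262)
  A=0.1651, B=-0.2723, C=(l²−L²−A²−y'²−z²)/(2L)=-0.0485
  θ2 = atan2(B,A) + arccos(C/0.3185) = 0.6981
arm 3 (φ=240.0°): x'=0.0302, y'=0.0000
  e−x'=0.1198;  (l²−L²−(e−x')²−y'²−z²)/2L = 0.0196
  √(A²+B²)=0.2975;  θ3 = -1.1564+1.5050 ≈ 0.3486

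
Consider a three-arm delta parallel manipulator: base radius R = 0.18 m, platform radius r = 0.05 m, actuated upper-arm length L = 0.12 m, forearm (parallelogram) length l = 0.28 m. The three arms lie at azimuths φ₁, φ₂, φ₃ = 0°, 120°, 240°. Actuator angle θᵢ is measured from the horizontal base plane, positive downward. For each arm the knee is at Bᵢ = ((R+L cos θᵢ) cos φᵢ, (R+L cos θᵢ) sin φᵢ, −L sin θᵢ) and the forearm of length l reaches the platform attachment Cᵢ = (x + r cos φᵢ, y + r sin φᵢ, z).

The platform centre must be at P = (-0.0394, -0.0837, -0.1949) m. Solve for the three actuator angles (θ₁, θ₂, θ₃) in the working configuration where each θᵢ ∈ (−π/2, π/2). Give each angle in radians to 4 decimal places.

θ₁ = 0.8725, θ₂ = 0.9602, θ₃ = -0.3490

φ1=0.0° → target in arm frame (-0.0394, -0.0837)
  e−x'=0.1694;  (l²−L²−(e−x')²−y'²−z²)/2L = -0.0404
  θ1 = atan2(B,A) + arccos(C/0.2582) = 0.8725
arm 2 (φ=120.0°): x'=-0.0528, y'=0.0760
  e−x'=0.1828;  (l²−L²−(e−x')²−y'²−z²)/2L = -0.0549
  √(A²+B²)=0.2672;  θ2 = -0.8175+1.7776 ≈ 0.9602
rotate P by −φ3: (0.0922, 0.0077, -0.1949)
  A=0.0378, B=-0.1949, C=(l²−L²−A²−y'²−z²)/(2L)=0.1022
  γ=atan2(-0.1949,0.0378)=-1.3792;  ψ=arccos(0.5147)=1.0301;  θ3=γ+ψ≈-0.3490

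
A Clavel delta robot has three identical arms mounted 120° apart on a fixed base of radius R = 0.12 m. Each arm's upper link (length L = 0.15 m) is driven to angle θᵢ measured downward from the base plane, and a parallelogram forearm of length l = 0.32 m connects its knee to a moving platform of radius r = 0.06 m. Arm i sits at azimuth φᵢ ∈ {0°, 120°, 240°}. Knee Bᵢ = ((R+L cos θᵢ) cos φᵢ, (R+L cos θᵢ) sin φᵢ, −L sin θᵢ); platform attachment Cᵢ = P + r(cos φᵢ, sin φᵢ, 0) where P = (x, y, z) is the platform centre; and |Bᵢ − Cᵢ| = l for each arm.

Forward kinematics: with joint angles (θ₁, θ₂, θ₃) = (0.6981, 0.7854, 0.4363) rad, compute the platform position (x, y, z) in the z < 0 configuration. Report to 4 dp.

(-0.0142, -0.0526, -0.3492)

arm 1 at φ=0.0°: ρ1 = 0.1749;  O1 = (0.1749, 0.0000, -0.0964)
φ2=120.0°: virtual centre (-0.0830, 0.1438, -0.1061), radius l
φ3=240.0°: virtual centre (-0.0980, -0.1697, -0.0634), radius l
|O₂|²−|O₁|² = -0.0011;  |O₃|²−|O₁|² = 0.0025
[-0.5159 0.2876 -0.0193]·P = -0.0011;  [-0.5458 -0.3394 0.0661]·P = 0.0025
Cramer: x(z) = -0.0011+0.0375z;  y(z) = -0.0057+0.1343z
sphere 1 gives Az²+Bz+C=0 with A=1.0195, B=0.1781, C=-0.0621;  B²−4AC=0.2849;  roots -0.3492, 0.1744;  negative root z = -0.3492
x = -0.0142, y = -0.0526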